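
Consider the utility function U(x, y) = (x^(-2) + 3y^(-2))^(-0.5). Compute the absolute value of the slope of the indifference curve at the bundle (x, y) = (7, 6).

For CES with ρ = -2, MRS = (1/3)·(y/x)^3.
At (7, 6): MRS = 72/343.
So at (7, 6) the consumer would give up 72/343 units of y for one more unit of x.

MRS = 72/343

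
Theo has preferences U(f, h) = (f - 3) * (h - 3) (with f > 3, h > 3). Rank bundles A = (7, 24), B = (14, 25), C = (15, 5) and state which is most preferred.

Bundle B

Evaluate utility at each bundle:
U(A) = 84.
U(B) = 242.
U(C) = 24.
Highest utility is B, so B ≻ A ≻ C.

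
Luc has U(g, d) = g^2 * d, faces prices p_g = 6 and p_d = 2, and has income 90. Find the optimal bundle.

MU_g = 2·g·d and MU_d = g^2.
MRS = MU_g/MU_d = (2/1)·d/g.
Tangency: set MRS = p_g/p_d = 6/2 = 3.
So (2/1)·d/g = 3, i.e. d = 1.5·g.
Substitute into the budget 6·g + 2·d = 90: 9·g = 90, so g* = 10.
Then d* = 1.5·10 = 15.

g* = 10, d* = 15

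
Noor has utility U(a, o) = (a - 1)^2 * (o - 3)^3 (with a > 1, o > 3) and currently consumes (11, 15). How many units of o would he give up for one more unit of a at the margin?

MU_a = 2·(a−1)·(o−3)^3, MU_o = 3·(a−1)^2·(o−3)^2.
MRS = (2/3)·(o−3)/(a−1).
At (11, 15): MRS = 0.8.
That is, one extra unit of a is worth 0.8 units of o at the margin.

MRS = 0.8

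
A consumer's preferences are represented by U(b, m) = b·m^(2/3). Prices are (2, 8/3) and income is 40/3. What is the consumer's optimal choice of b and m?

MU_b = m^(2/3) and MU_m = 2/3·b·m^(-1/3).
MRS = MU_b/MU_m = (1.5)·m/b.
Tangency: set MRS = p_b/p_m = 2/(8/3) = 0.75.
So (1.5)·m/b = 0.75, i.e. m = 0.5·b.
Substitute into the budget 2·b + (8/3)·m = 40/3: (10/3)·b = 40/3, so b* = 4.
Then m* = 0.5·4 = 2.

b* = 4, m* = 2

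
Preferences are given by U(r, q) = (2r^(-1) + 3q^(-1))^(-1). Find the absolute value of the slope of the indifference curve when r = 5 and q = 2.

For CES with ρ = -1, MRS = (2/3)·(q/r)^2.
At (5, 2): MRS = 8/75.
That is, one extra unit of r is worth 8/75 units of q at the margin.

MRS = 8/75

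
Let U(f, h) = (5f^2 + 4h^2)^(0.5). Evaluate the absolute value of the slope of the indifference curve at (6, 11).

MRS = 15/22

For CES with ρ = 2, MRS = (5/4)·(h/f)^(-1).
At (6, 11): MRS = 15/22.
So at (6, 11) the consumer would give up 15/22 units of h for one more unit of f.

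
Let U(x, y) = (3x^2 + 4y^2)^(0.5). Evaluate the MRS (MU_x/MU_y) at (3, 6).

MRS = 0.375

For CES with ρ = 2, MRS = (3/4)·(y/x)^(-1).
At (3, 6): MRS = 0.375.
So at (3, 6) the consumer would give up 0.375 units of y for one more unit of x.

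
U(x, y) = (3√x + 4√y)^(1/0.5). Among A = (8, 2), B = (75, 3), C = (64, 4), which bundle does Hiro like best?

Bundle B

Evaluate utility at each bundle:
U(A) = 200.000.
U(B) = 1083.000.
U(C) = 1024.000.
Highest utility is B, so B ≻ C ≻ A.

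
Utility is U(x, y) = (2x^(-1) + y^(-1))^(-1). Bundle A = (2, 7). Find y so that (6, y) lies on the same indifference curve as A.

y = 21/17

U depends on (x, y) only through S = 2x^(-1) + y^(-1), so equal utility means equal S. At (2, 7): S = 8/7.
With x = 6: 2·6^(-1) = 1/3, so y^(-1) = 8/7 − 1/3 = 17/21.
Hence y = 1/(17/21) = 21/17.
Check: U(6, 21/17) = 0.875.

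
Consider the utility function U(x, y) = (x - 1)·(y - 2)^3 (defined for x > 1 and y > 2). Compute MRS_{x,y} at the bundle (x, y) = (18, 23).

MRS = 7/17

MU_x = (y−2)^3, MU_y = 3·(x−1)·(y−2)^2.
MRS = (1/3)·(y−2)/(x−1).
At (18, 23): MRS = 7/17.
So at (18, 23) the consumer would give up 7/17 units of y for one more unit of x.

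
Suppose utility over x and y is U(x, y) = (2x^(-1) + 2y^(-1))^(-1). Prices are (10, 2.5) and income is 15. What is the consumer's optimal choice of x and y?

For CES with ρ = -1, MRS = (y/x)^2.
Tangency: set MRS = p_x/p_y = 10/2.5 = 4.
So (y/x)^2 = 4; taking the square root, y/x = 2, i.e. y = 2·x.
Substitute into the budget 10·x + 2.5·y = 15: 15·x = 15, so x* = 1 and y* = 2·1 = 2.

x* = 1, y* = 2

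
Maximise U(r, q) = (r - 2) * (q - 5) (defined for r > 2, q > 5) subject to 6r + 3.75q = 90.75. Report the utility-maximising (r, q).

r* = 7, q* = 13

MU_r = (q−5), MU_q = (r−2).
MRS = (q−5)/(r−2).
Tangency: set MRS = p_r/p_q = 6/3.75 = 1.6.
So (q − 5)/(r − 2) = 1.6, i.e. (q − 5) = 1.6·(r − 2).
Rewrite the budget in excess-of-subsistence terms: 6·(r − 2) + 3.75·(q − 5) = 90.75 − 6·2 − 3.75·5 = 60.
Substituting, 12·(r − 2) = 60, so r − 2 = 5 and r* = 7.
Then q − 5 = 1.6·5 = 8, so q* = 13.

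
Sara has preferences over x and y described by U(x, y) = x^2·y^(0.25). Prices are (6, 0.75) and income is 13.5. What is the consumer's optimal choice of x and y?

MU_x = 2·x·y^(0.25) and MU_y = 0.25·x^2·y^(-0.75).
MRS = MU_x/MU_y = (8)·y/x.
Tangency: set MRS = p_x/p_y = 6/0.75 = 8.
So (8)·y/x = 8, i.e. y = x.
Substitute into the budget 6·x + 0.75·y = 13.5: 6.75·x = 13.5, so x* = 2.
Then y* = 2.

x* = 2, y* = 2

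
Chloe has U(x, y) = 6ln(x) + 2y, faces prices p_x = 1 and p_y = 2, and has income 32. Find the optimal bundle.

x* = 6, y* = 13

MU_x = 6/x, MU_y = 2.
MRS = 6/x ÷ 2.
Tangency: set MRS = p_x/p_y = 1/2 = 0.5.
MRS depends only on x: 3/x = 0.5 ⇒ x* = 3/0.5 = 6.
From the budget, 2·y = 32 − 1·6 = 26, so y* = 13.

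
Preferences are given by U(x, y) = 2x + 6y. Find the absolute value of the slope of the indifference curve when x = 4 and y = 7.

MRS = 1/3

MU_x = 2, MU_y = 6, so MRS = 2/6 = 1/3 at every bundle.
At (4, 7): MRS = 1/3.
The indifference curve has slope −1/3 at this bundle.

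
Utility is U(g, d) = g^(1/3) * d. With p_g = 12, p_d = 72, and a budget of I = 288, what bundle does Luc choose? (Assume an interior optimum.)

g* = 6, d* = 3

MU_g = 1/3·g^(-2/3)·d and MU_d = g^(1/3).
MRS = MU_g/MU_d = (1/3)·d/g.
Tangency: set MRS = p_g/p_d = 12/72 = 1/6.
So (1/3)·d/g = 1/6, i.e. d = 0.5·g.
Substitute into the budget 12·g + 72·d = 288: 48·g = 288, so g* = 6.
Then d* = 0.5·6 = 3.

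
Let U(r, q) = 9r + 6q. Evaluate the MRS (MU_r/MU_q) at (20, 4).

MU_r = 9, MU_q = 6, so MRS = 9/6 = 1.5 at every bundle.
At (20, 4): MRS = 1.5.
So at (20, 4) the consumer would give up 1.5 units of q for one more unit of r.

MRS = 1.5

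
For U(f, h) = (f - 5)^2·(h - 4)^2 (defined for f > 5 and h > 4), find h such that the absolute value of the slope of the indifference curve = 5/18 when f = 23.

MU_f = 2·(f−5)·(h−4)^2, MU_h = 2·(f−5)^2·(h−4).
MRS = (h−4)/(f−5).
Substitute f = 23: MRS = (h − 4)/18. Setting this equal to 5/18 gives h − 4 = (5/18)·18 = 5, so h = 9.

h = 9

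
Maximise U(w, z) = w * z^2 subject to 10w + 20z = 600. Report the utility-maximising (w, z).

MU_w = z^2 and MU_z = 2·w·z.
MRS = MU_w/MU_z = (1/2)·z/w.
Tangency: set MRS = p_w/p_z = 10/20 = 0.5.
So (1/2)·z/w = 0.5, i.e. z = w.
Substitute into the budget 10·w + 20·z = 600: 30·w = 600, so w* = 20.
Then z* = 20.

w* = 20, z* = 20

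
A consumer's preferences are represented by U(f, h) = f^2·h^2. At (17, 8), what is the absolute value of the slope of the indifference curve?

MRS = 8/17

MU_f = 2·f·h^2 and MU_h = 2·f^2·h.
MRS = MU_f/MU_h = h/f.
At (17, 8): MRS = 8/17.
That is, one extra unit of f is worth 8/17 units of h at the margin.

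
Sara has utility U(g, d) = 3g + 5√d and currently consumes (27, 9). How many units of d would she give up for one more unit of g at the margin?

MU_g = 3, MU_d = 5/(2√d).
MRS = 3 ÷ (5/(2√d)).
At (27, 9): MRS = 3.6.
So at (27, 9) the consumer would give up 3.6 units of d for one more unit of g.

MRS = 3.6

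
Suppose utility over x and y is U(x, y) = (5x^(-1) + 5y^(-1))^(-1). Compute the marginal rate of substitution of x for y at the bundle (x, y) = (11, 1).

MRS = 1/121

For CES with ρ = -1, MRS = (y/x)^2.
At (11, 1): MRS = 1/121.
So at (11, 1) the consumer would give up 1/121 units of y for one more unit of x.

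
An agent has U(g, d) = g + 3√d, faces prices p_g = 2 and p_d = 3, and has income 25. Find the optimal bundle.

MU_g = 1, MU_d = 3/(2√d).
MRS = 1 ÷ (3/(2√d)).
Tangency: set MRS = p_g/p_d = 2/3.
MRS depends only on d: (2/3)·√d = 2/3 ⇒ √d = (2/3)/(2/3) = 1 ⇒ d* = 1.
From the budget, 2·g = 25 − 3·1 = 22, so g* = 11.

g* = 11, d* = 1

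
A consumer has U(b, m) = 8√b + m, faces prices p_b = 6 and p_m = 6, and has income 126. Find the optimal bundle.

MU_b = 8/(2√b), MU_m = 1.
MRS = 8/(2√b) ÷ 1.
Tangency: set MRS = p_b/p_m = 6/6 = 1.
MRS depends only on b: 4/√b = 1 ⇒ √b = 4/1 = 4 ⇒ b* = 16.
From the budget, 6·m = 126 − 6·16 = 30, so m* = 5.

b* = 16, m* = 5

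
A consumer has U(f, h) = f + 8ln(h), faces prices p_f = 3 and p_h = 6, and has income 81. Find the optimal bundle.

MU_f = 1, MU_h = 8/h.
MRS = 1 ÷ (8/h).
Tangency: set MRS = p_f/p_h = 3/6 = 0.5.
MRS depends only on h: 0.125·h = 0.5 ⇒ h* = 0.5/0.125 = 4.
From the budget, 3·f = 81 − 6·4 = 57, so f* = 19.

f* = 19, h* = 4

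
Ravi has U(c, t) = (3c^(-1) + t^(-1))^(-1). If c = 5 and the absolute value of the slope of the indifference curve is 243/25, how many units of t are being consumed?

t = 9

For CES with ρ = -1, MRS = (3/1)·(t/c)^2.
Setting (3/1)·(t/5)^2 = 243/25 gives (t/5)^2 = 81/25, so t/5 = 1.8 and t = 9.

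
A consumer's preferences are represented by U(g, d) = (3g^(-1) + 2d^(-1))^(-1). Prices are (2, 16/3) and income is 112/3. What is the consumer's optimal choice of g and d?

For CES with ρ = -1, MRS = (3/2)·(d/g)^2.
Tangency: set MRS = p_g/p_d = 2/(16/3) = 0.375.
So (d/g)^2 = 0.25; taking the square root, d/g = 0.5, i.e. d = 0.5·g.
Substitute into the budget 2·g + (16/3)·d = 112/3: (14/3)·g = 112/3, so g* = 8 and d* = 0.5·8 = 4.

g* = 8, d* = 4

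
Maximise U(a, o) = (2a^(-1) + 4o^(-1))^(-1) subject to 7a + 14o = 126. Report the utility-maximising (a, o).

a* = 6, o* = 6

For CES with ρ = -1, MRS = (2/4)·(o/a)^2.
Tangency: set MRS = p_a/p_o = 7/14 = 0.5.
So (o/a)^2 = 1; taking the square root, o/a = 1, i.e. o = a.
Substitute into the budget 7·a + 14·o = 126: 21·a = 126, so a* = 6 and o* = 6.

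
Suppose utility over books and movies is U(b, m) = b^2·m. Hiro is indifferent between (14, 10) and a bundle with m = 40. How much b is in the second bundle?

b = 7

U(14, 10) = 1960.
Set U(b, 40) = 1960 and solve.
With m = 40: b^2 = 1960/40 = 49; taking the square root, b = 7.
Check: U(7, 40) = 1960.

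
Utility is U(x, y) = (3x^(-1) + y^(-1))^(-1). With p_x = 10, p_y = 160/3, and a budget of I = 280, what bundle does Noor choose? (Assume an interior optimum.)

For CES with ρ = -1, MRS = (3/1)·(y/x)^2.
Tangency: set MRS = p_x/p_y = 10/(160/3) = 3/16.
So (y/x)^2 = 1/16; taking the square root, y/x = 0.25, i.e. y = 0.25·x.
Substitute into the budget 10·x + (160/3)·y = 280: (70/3)·x = 280, so x* = 12 and y* = 0.25·12 = 3.

x* = 12, y* = 3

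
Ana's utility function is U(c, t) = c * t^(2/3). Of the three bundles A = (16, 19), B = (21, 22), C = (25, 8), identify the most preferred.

Bundle B

Evaluate utility at each bundle:
U(A) = 113.926.
U(B) = 164.880.
U(C) = 100.000.
Highest utility is B, so B ≻ A ≻ C.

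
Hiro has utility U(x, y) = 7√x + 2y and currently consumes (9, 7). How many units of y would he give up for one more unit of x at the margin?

MU_x = 7/(2√x), MU_y = 2.
MRS = 7/(2√x) ÷ 2.
At (9, 7): MRS = 7/12.
The indifference curve has slope −7/12 at this bundle.

MRS = 7/12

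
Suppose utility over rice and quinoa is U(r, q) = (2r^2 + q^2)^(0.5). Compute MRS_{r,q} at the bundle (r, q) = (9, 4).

For CES with ρ = 2, MRS = (2/1)·(q/r)^(-1).
At (9, 4): MRS = 4.5.
The indifference curve has slope −4.5 at this bundle.

MRS = 4.5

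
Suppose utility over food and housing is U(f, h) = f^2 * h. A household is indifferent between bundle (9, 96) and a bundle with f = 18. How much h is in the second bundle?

h = 24

U(9, 96) = 7776.
Set U(18, h) = 7776 and solve.
With f = 18: 18^2 = 324, so h = 7776/324 = 24.
Check: U(18, 24) = 7776.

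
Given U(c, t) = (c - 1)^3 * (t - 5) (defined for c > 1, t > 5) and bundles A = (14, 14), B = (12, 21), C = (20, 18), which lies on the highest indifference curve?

Evaluate utility at each bundle:
U(A) = 19773.
U(B) = 21296.
U(C) = 89167.
Highest utility is C, so C ≻ B ≻ A.

Bundle C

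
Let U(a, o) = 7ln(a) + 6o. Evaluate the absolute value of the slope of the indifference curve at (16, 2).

MU_a = 7/a, MU_o = 6.
MRS = 7/a ÷ 6.
At (16, 2): MRS = 7/96.
That is, one extra unit of a is worth 7/96 units of o at the margin.

MRS = 7/96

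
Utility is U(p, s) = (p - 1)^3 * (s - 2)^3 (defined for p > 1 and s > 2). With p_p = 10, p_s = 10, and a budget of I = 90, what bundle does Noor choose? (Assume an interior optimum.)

MU_p = 3·(p−1)^2·(s−2)^3, MU_s = 3·(p−1)^3·(s−2)^2.
MRS = (s−2)/(p−1).
Tangency: set MRS = p_p/p_s = 10/10 = 1.
So (s − 2)/(p − 1) = 1, i.e. (s − 2) = (p − 1).
Rewrite the budget in excess-of-subsistence terms: 10·(p − 1) + 10·(s − 2) = 90 − 10·1 − 10·2 = 60.
Substituting, 20·(p − 1) = 60, so p − 1 = 3 and p* = 4.
Then s − 2 = 3, so s* = 5.

p* = 4, s* = 5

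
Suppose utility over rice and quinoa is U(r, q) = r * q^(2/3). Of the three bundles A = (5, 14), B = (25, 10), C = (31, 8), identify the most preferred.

Bundle C

Evaluate utility at each bundle:
U(A) = 29.044.
U(B) = 116.040.
U(C) = 124.000.
Highest utility is C, so C ≻ B ≻ A.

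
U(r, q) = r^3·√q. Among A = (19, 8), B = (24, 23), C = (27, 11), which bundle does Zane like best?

Evaluate utility at each bundle:
U(A) = 19400.182.
U(B) = 66297.575.
U(C) = 65281.126.
Highest utility is B, so B ≻ C ≻ A.

Bundle B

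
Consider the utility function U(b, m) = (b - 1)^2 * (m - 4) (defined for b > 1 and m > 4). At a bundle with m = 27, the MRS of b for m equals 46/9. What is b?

b = 10

MU_b = 2·(b−1)·(m−4), MU_m = (b−1)^2.
MRS = (2/1)·(m−4)/(b−1).
Substitute m = 27: MRS = 46/(b − 1). Setting this equal to 46/9 gives b − 1 = 46/(46/9) = 9, so b = 10.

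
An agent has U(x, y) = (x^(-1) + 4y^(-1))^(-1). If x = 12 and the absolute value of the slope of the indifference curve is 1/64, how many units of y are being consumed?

y = 3

For CES with ρ = -1, MRS = (1/4)·(y/x)^2.
Setting (1/4)·(y/12)^2 = 1/64 gives (y/12)^2 = 1/16, so y/12 = 0.25 and y = 3.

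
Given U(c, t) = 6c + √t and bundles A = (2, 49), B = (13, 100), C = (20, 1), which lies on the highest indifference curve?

Evaluate utility at each bundle:
U(A) = 19.000.
U(B) = 88.000.
U(C) = 121.000.
Highest utility is C, so C ≻ B ≻ A.

Bundle C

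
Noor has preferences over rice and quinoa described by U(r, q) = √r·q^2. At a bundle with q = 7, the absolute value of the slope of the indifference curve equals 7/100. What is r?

r = 25

MU_r = 0.5·r^(-0.5)·q^2 and MU_q = 2·√r·q.
MRS = MU_r/MU_q = (0.25)·q/r.
Substitute q = 7: MRS = 1.75/r. Setting 1.75/r = 7/100 gives r = 1.75/(7/100) = 25.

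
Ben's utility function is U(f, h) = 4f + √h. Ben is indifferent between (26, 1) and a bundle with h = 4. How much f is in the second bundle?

f = 25.75

U(26, 1) = 105.
Set U(f, 4) = 105 and solve.
With h = 4: √4 = 2, so 4f = 105 − 2 = 103 and f = 25.75.
Check: U(25.75, 4) = 105.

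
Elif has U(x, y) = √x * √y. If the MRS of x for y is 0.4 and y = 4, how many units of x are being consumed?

x = 10

MU_x = 0.5·x^(-0.5)·√y and MU_y = 0.5·√x·y^(-0.5).
MRS = MU_x/MU_y = y/x.
Substitute y = 4: MRS = 4/x. Setting 4/x = 0.4 gives x = 4/0.4 = 10.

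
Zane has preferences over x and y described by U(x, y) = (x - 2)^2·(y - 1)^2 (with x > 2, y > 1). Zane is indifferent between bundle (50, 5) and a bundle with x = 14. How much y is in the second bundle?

y = 17

U(50, 5) = 36864.
Set U(14, y) = 36864 and solve.
With x = 14: (14 − 2)^2 = 144, so (y − 1)^2 = 36864/144 = 256.
Taking the square root (with y > 1): y − 1 = 16, so y = 17.
Check: U(14, 17) = 36864.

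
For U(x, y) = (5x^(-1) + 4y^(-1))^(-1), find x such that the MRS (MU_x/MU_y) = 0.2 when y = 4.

x = 10

For CES with ρ = -1, MRS = (5/4)·(y/x)^2.
Setting (5/4)·(4/x)^2 = 0.2 gives (4/x)^2 = 4/25, so 4/x = 0.4 and x = 10.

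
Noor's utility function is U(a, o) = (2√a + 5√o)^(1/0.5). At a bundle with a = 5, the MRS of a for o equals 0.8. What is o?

For CES with ρ = 0.5, MRS = (2/5)·√(o/a).
Setting (2/5)·√(o/5) = 0.8 gives √(o/5) = 2, so o/5 = 4 and o = 20.

o = 20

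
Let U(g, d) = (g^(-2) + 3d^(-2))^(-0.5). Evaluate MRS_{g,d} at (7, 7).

MRS = 1/3

For CES with ρ = -2, MRS = (1/3)·(d/g)^3.
At (7, 7): MRS = 1/3.
The indifference curve has slope −1/3 at this bundle.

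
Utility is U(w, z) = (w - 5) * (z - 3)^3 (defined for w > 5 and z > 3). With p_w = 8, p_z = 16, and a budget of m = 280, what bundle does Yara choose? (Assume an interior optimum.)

MU_w = (z−3)^3, MU_z = 3·(w−5)·(z−3)^2.
MRS = (1/3)·(z−3)/(w−5).
Tangency: set MRS = p_w/p_z = 8/16 = 0.5.
So (1/3)·(z − 3)/(w − 5) = 0.5, i.e. (z − 3) = 1.5·(w − 5).
Rewrite the budget in excess-of-subsistence terms: 8·(w − 5) + 16·(z − 3) = 280 − 8·5 − 16·3 = 192.
Substituting, 32·(w − 5) = 192, so w − 5 = 6 and w* = 11.
Then z − 3 = 1.5·6 = 9, so z* = 12.

w* = 11, z* = 12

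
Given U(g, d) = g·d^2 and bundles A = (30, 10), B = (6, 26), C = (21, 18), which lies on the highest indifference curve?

Bundle C

Evaluate utility at each bundle:
U(A) = 3000.
U(B) = 4056.
U(C) = 6804.
Highest utility is C, so C ≻ B ≻ A.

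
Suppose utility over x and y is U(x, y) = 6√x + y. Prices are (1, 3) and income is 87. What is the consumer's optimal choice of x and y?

MU_x = 6/(2√x), MU_y = 1.
MRS = 6/(2√x) ÷ 1.
Tangency: set MRS = p_x/p_y = 1/3.
MRS depends only on x: 3/√x = 1/3 ⇒ √x = 3/(1/3) = 9 ⇒ x* = 81.
From the budget, 3·y = 87 − 1·81 = 6, so y* = 2.

x* = 81, y* = 2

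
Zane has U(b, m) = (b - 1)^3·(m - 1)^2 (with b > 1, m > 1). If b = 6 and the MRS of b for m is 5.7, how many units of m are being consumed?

MU_b = 3·(b−1)^2·(m−1)^2, MU_m = 2·(b−1)^3·(m−1).
MRS = (3/2)·(m−1)/(b−1).
Substitute b = 6: MRS = (m − 1)/(10/3). Setting this equal to 5.7 gives m − 1 = 5.7·(10/3) = 19, so m = 20.

m = 20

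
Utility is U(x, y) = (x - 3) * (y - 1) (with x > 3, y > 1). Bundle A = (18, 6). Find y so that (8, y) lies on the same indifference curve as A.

U(18, 6) = 75.
Set U(8, y) = 75 and solve.
With x = 8: (8 − 3) = 5, so (y − 1) = 75/5 = 15.
So y = 1 + 15 = 16.
Check: U(8, 16) = 75.

y = 16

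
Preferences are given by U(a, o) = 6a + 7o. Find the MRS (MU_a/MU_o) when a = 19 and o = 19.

MU_a = 6, MU_o = 7, so MRS = 6/7 at every bundle.
At (19, 19): MRS = 6/7.
So at (19, 19) the consumer would give up 6/7 units of o for one more unit of a.

MRS = 6/7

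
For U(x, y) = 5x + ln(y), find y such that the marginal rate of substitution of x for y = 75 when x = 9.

MU_x = 5, MU_y = 1/y.
MRS = 5 ÷ (1/y).
MRS depends only on y: 5·y = 75 ⇒ y = 75/5 = 15.

y = 15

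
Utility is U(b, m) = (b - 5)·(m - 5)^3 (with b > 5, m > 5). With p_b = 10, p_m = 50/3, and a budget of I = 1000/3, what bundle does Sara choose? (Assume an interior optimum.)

b* = 10, m* = 14

MU_b = (m−5)^3, MU_m = 3·(b−5)·(m−5)^2.
MRS = (1/3)·(m−5)/(b−5).
Tangency: set MRS = p_b/p_m = 10/(50/3) = 0.6.
So (1/3)·(m − 5)/(b − 5) = 0.6, i.e. (m − 5) = 1.8·(b − 5).
Rewrite the budget in excess-of-subsistence terms: 10·(b − 5) + (50/3)·(m − 5) = 1000/3 − 10·5 − (50/3)·5 = 200.
Substituting, 40·(b − 5) = 200, so b − 5 = 5 and b* = 10.
Then m − 5 = 1.8·5 = 9, so m* = 14.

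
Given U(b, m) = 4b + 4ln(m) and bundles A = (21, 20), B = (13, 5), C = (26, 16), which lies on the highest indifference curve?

Bundle C

Evaluate utility at each bundle:
U(A) = 95.983.
U(B) = 58.438.
U(C) = 115.090.
Highest utility is C, so C ≻ A ≻ B.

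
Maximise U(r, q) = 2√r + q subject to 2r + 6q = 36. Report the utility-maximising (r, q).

r* = 9, q* = 3

MU_r = 2/(2√r), MU_q = 1.
MRS = 2/(2√r) ÷ 1.
Tangency: set MRS = p_r/p_q = 2/6 = 1/3.
MRS depends only on r: 1/√r = 1/3 ⇒ √r = 1/(1/3) = 3 ⇒ r* = 9.
From the budget, 6·q = 36 − 2·9 = 18, so q* = 3.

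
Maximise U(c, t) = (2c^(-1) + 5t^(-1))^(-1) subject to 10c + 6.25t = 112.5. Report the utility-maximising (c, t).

For CES with ρ = -1, MRS = (2/5)·(t/c)^2.
Tangency: set MRS = p_c/p_t = 10/6.25 = 1.6.
So (t/c)^2 = 4; taking the square root, t/c = 2, i.e. t = 2·c.
Substitute into the budget 10·c + 6.25·t = 112.5: 22.5·c = 112.5, so c* = 5 and t* = 2·5 = 10.

c* = 5, t* = 10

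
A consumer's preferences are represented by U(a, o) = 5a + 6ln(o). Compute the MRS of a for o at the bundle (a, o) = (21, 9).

MU_a = 5, MU_o = 6/o.
MRS = 5 ÷ (6/o).
At (21, 9): MRS = 7.5.
So at (21, 9) the consumer would give up 7.5 units of o for one more unit of a.

MRS = 7.5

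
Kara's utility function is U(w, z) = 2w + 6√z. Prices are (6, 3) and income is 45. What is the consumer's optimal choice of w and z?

MU_w = 2, MU_z = 6/(2√z).
MRS = 2 ÷ (6/(2√z)).
Tangency: set MRS = p_w/p_z = 6/3 = 2.
MRS depends only on z: (2/3)·√z = 2 ⇒ √z = 2/(2/3) = 3 ⇒ z* = 9.
From the budget, 6·w = 45 − 3·9 = 18, so w* = 3.

w* = 3, z* = 9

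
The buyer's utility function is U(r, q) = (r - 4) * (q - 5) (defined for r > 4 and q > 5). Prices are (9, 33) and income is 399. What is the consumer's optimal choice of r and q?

r* = 15, q* = 8

MU_r = (q−5), MU_q = (r−4).
MRS = (q−5)/(r−4).
Tangency: set MRS = p_r/p_q = 9/33 = 3/11.
So (q − 5)/(r − 4) = 3/11, i.e. (q − 5) = (3/11)·(r − 4).
Rewrite the budget in excess-of-subsistence terms: 9·(r − 4) + 33·(q − 5) = 399 − 9·4 − 33·5 = 198.
Substituting, 18·(r − 4) = 198, so r − 4 = 11 and r* = 15.
Then q − 5 = (3/11)·11 = 3, so q* = 8.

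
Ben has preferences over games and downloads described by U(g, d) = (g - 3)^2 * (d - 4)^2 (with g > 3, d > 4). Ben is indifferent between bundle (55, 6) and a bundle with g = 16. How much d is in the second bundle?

d = 12

U(55, 6) = 10816.
Set U(16, d) = 10816 and solve.
With g = 16: (16 − 3)^2 = 169, so (d − 4)^2 = 10816/169 = 64.
Taking the square root (with d > 4): d − 4 = 8, so d = 12.
Check: U(16, 12) = 10816.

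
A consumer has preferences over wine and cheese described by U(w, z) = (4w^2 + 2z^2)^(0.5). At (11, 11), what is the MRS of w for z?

MRS = 2

For CES with ρ = 2, MRS = (4/2)·(z/w)^(-1).
At (11, 11): MRS = 2.
That is, one extra unit of w is worth 2 units of z at the margin.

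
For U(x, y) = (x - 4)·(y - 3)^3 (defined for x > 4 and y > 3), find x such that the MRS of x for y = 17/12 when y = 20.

MU_x = (y−3)^3, MU_y = 3·(x−4)·(y−3)^2.
MRS = (1/3)·(y−3)/(x−4).
Substitute y = 20: MRS = (17/3)/(x − 4). Setting this equal to 17/12 gives x − 4 = (17/3)/(17/12) = 4, so x = 8.

x = 8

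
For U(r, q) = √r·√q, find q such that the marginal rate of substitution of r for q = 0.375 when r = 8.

MU_r = 0.5·r^(-0.5)·√q and MU_q = 0.5·√r·q^(-0.5).
MRS = MU_r/MU_q = q/r.
Substitute r = 8: MRS = q/8. Setting q/8 = 0.375 gives q = 0.375·8 = 3.

q = 3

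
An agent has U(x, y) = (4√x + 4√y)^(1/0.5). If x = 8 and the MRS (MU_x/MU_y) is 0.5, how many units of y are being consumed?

For CES with ρ = 0.5, MRS = √(y/x).
Setting √(y/8) = 0.5 gives y/8 = 0.25 and y = 2.

y = 2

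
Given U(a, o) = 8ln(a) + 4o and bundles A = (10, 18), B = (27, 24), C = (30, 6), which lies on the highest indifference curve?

Evaluate utility at each bundle:
U(A) = 90.421.
U(B) = 122.367.
U(C) = 51.210.
Highest utility is B, so B ≻ A ≻ C.

Bundle B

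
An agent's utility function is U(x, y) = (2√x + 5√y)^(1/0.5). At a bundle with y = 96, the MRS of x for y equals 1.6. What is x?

For CES with ρ = 0.5, MRS = (2/5)·√(y/x).
Setting (2/5)·√(96/x) = 1.6 gives √(96/x) = 4, so 96/x = 16 and x = 6.

x = 6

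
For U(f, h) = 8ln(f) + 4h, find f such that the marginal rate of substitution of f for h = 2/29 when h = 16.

f = 29

MU_f = 8/f, MU_h = 4.
MRS = 8/f ÷ 4.
MRS depends only on f: 2/f = 2/29 ⇒ f = 2/(2/29) = 29.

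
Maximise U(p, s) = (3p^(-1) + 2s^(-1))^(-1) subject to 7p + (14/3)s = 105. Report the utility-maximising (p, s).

p* = 9, s* = 9

For CES with ρ = -1, MRS = (3/2)·(s/p)^2.
Tangency: set MRS = p_p/p_s = 7/(14/3) = 1.5.
So (s/p)^2 = 1; taking the square root, s/p = 1, i.e. s = p.
Substitute into the budget 7·p + (14/3)·s = 105: (35/3)·p = 105, so p* = 9 and s* = 9.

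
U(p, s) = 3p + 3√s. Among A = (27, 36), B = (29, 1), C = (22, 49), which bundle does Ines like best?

Bundle A

Evaluate utility at each bundle:
U(A) = 99.000.
U(B) = 90.000.
U(C) = 87.000.
Highest utility is A, so A ≻ B ≻ C.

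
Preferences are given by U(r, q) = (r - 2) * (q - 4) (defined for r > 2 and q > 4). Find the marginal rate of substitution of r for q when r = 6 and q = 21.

MU_r = (q−4), MU_q = (r−2).
MRS = (q−4)/(r−2).
At (6, 21): MRS = 4.25.
So at (6, 21) the consumer would give up 4.25 units of q for one more unit of r.

MRS = 4.25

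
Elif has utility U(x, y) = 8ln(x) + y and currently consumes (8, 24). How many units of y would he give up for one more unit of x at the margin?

MRS = 1

MU_x = 8/x, MU_y = 1.
MRS = 8/x ÷ 1.
At (8, 24): MRS = 1.
The indifference curve has slope −1 at this bundle.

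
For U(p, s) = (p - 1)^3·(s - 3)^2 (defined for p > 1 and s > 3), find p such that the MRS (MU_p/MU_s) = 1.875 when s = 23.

p = 17

MU_p = 3·(p−1)^2·(s−3)^2, MU_s = 2·(p−1)^3·(s−3).
MRS = (3/2)·(s−3)/(p−1).
Substitute s = 23: MRS = 30/(p − 1). Setting this equal to 1.875 gives p − 1 = 30/1.875 = 16, so p = 17.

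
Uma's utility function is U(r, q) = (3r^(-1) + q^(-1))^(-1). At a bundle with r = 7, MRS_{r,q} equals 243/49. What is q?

For CES with ρ = -1, MRS = (3/1)·(q/r)^2.
Setting (3/1)·(q/7)^2 = 243/49 gives (q/7)^2 = 81/49, so q/7 = 9/7 and q = 9.

q = 9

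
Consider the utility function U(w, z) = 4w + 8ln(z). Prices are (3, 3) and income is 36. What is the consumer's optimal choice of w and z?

MU_w = 4, MU_z = 8/z.
MRS = 4 ÷ (8/z).
Tangency: set MRS = p_w/p_z = 3/3 = 1.
MRS depends only on z: 0.5·z = 1 ⇒ z* = 1/0.5 = 2.
From the budget, 3·w = 36 − 3·2 = 30, so w* = 10.

w* = 10, z* = 2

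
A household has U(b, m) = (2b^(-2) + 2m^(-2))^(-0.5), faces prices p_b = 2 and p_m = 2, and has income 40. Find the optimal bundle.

For CES with ρ = -2, MRS = (m/b)^3.
Tangency: set MRS = p_b/p_m = 2/2 = 1.
So (m/b)^3 = 1; taking the cube root, m/b = 1, i.e. m = b.
Substitute into the budget 2·b + 2·m = 40: 4·b = 40, so b* = 10 and m* = 10.

b* = 10, m* = 10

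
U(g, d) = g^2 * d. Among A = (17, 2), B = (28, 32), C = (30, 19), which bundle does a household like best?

Bundle B

Evaluate utility at each bundle:
U(A) = 578.
U(B) = 25088.
U(C) = 17100.
Highest utility is B, so B ≻ C ≻ A.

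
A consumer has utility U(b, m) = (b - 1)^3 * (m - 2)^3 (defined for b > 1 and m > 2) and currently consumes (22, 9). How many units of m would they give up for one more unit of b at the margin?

MU_b = 3·(b−1)^2·(m−2)^3, MU_m = 3·(b−1)^3·(m−2)^2.
MRS = (m−2)/(b−1).
At (22, 9): MRS = 1/3.
So at (22, 9) the consumer would give up 1/3 units of m for one more unit of b.

MRS = 1/3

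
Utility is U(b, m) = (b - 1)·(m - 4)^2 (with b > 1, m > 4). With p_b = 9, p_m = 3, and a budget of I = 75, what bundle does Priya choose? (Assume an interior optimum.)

MU_b = (m−4)^2, MU_m = 2·(b−1)·(m−4).
MRS = (1/2)·(m−4)/(b−1).
Tangency: set MRS = p_b/p_m = 9/3 = 3.
So (1/2)·(m − 4)/(b − 1) = 3, i.e. (m − 4) = 6·(b − 1).
Rewrite the budget in excess-of-subsistence terms: 9·(b − 1) + 3·(m − 4) = 75 − 9·1 − 3·4 = 54.
Substituting, 27·(b − 1) = 54, so b − 1 = 2 and b* = 3.
Then m − 4 = 6·2 = 12, so m* = 16.

b* = 3, m* = 16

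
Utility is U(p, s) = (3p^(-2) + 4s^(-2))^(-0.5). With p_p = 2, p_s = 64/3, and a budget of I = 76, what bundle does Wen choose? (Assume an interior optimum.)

p* = 6, s* = 3

For CES with ρ = -2, MRS = (3/4)·(s/p)^3.
Tangency: set MRS = p_p/p_s = 2/(64/3) = 3/32.
So (s/p)^3 = 0.125; taking the cube root, s/p = 0.5, i.e. s = 0.5·p.
Substitute into the budget 2·p + (64/3)·s = 76: (38/3)·p = 76, so p* = 6 and s* = 0.5·6 = 3.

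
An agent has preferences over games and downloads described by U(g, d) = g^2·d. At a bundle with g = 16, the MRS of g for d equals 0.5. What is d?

MU_g = 2·g·d and MU_d = g^2.
MRS = MU_g/MU_d = (2/1)·d/g.
Substitute g = 16: MRS = d/8. Setting d/8 = 0.5 gives d = 0.5·8 = 4.

d = 4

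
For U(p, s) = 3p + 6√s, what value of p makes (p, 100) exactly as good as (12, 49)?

U(12, 49) = 78.
Set U(p, 100) = 78 and solve.
With s = 100: √100 = 10, so 3p = 78 − 6·10 = 18 and p = 6.
Check: U(6, 100) = 78.

p = 6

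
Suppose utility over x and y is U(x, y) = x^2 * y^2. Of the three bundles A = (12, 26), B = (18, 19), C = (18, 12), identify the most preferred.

Bundle B

Evaluate utility at each bundle:
U(A) = 97344.
U(B) = 116964.
U(C) = 46656.
Highest utility is B, so B ≻ A ≻ C.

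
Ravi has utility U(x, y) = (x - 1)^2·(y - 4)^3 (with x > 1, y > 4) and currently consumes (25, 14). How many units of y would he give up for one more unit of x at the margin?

MRS = 5/18

MU_x = 2·(x−1)·(y−4)^3, MU_y = 3·(x−1)^2·(y−4)^2.
MRS = (2/3)·(y−4)/(x−1).
At (25, 14): MRS = 5/18.
That is, one extra unit of x is worth 5/18 units of y at the margin.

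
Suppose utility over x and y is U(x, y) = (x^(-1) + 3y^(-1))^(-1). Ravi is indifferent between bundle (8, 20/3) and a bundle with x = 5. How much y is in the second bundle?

y = 8

U depends on (x, y) only through S = x^(-1) + 3y^(-1), so equal utility means equal S. At (8, 20/3): S = 23/40.
With x = 5: 5^(-1) = 0.2, so 3y^(-1) = 23/40 − 0.2 = 0.375, i.e. y^(-1) = 0.125.
Hence y = 1/0.125 = 8.
Check: U(5, 8) = 1.7391.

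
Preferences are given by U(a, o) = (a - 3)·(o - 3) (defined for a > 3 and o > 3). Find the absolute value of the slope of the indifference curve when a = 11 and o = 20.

MU_a = (o−3), MU_o = (a−3).
MRS = (o−3)/(a−3).
At (11, 20): MRS = 2.125.
The indifference curve has slope −2.125 at this bundle.

MRS = 2.125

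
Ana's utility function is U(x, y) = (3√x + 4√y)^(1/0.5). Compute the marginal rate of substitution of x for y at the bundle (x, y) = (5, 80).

For CES with ρ = 0.5, MRS = (3/4)·√(y/x).
At (5, 80): MRS = 3.
So at (5, 80) the consumer would give up 3 units of y for one more unit of x.

MRS = 3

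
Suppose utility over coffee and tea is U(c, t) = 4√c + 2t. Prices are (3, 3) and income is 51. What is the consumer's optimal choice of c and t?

c* = 1, t* = 16

MU_c = 4/(2√c), MU_t = 2.
MRS = 4/(2√c) ÷ 2.
Tangency: set MRS = p_c/p_t = 3/3 = 1.
MRS depends only on c: 1/√c = 1 ⇒ √c = 1/1 = 1 ⇒ c* = 1.
From the budget, 3·t = 51 − 3·1 = 48, so t* = 16.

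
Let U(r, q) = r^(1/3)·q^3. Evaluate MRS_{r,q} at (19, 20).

MRS = 20/171

MU_r = 1/3·r^(-2/3)·q^3 and MU_q = 3·r^(1/3)·q^2.
MRS = MU_r/MU_q = (1/9)·q/r.
At (19, 20): MRS = 20/171.
The indifference curve has slope −20/171 at this bundle.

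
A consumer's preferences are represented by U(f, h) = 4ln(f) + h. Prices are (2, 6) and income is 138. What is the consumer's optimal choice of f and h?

f* = 12, h* = 19

MU_f = 4/f, MU_h = 1.
MRS = 4/f ÷ 1.
Tangency: set MRS = p_f/p_h = 2/6 = 1/3.
MRS depends only on f: 4/f = 1/3 ⇒ f* = 4/(1/3) = 12.
From the budget, 6·h = 138 − 2·12 = 114, so h* = 19.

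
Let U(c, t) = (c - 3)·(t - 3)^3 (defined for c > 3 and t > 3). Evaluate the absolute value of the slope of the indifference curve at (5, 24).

MU_c = (t−3)^3, MU_t = 3·(c−3)·(t−3)^2.
MRS = (1/3)·(t−3)/(c−3).
At (5, 24): MRS = 3.5.
That is, one extra unit of c is worth 3.5 units of t at the margin.

MRS = 3.5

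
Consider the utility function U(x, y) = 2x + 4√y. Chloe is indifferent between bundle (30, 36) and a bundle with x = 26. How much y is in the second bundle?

y = 64

U(30, 36) = 84.
Set U(26, y) = 84 and solve.
With x = 26: 4√y = 84 − 2·26 = 32, so √y = 8 and y = 64.
Check: U(26, 64) = 84.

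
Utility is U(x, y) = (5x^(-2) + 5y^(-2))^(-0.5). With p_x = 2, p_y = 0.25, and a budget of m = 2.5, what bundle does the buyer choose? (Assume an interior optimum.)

For CES with ρ = -2, MRS = (y/x)^3.
Tangency: set MRS = p_x/p_y = 2/0.25 = 8.
So (y/x)^3 = 8; taking the cube root, y/x = 2, i.e. y = 2·x.
Substitute into the budget 2·x + 0.25·y = 2.5: 2.5·x = 2.5, so x* = 1 and y* = 2·1 = 2.

x* = 1, y* = 2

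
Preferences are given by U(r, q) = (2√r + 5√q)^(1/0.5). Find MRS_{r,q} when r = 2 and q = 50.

MRS = 2

For CES with ρ = 0.5, MRS = (2/5)·√(q/r).
At (2, 50): MRS = 2.
The indifference curve has slope −2 at this bundle.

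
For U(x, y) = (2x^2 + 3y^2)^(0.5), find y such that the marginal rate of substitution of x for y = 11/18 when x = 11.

y = 12

For CES with ρ = 2, MRS = (2/3)·(y/x)^(-1).
Setting (2/3)·(y/11)^(-1) = 11/18 gives (y/11)^(-1) = 11/12, so y/11 = 12/11 and y = 12.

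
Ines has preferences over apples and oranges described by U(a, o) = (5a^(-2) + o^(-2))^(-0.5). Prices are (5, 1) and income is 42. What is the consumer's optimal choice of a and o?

a* = 7, o* = 7

For CES with ρ = -2, MRS = (5/1)·(o/a)^3.
Tangency: set MRS = p_a/p_o = 5/1 = 5.
So (o/a)^3 = 1; taking the cube root, o/a = 1, i.e. o = a.
Substitute into the budget 5·a + 1·o = 42: 6·a = 42, so a* = 7 and o* = 7.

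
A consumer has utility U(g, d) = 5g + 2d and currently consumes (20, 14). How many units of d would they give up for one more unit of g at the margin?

MRS = 2.5

MU_g = 5, MU_d = 2, so MRS = 5/2 = 2.5 at every bundle.
At (20, 14): MRS = 2.5.
The indifference curve has slope −2.5 at this bundle.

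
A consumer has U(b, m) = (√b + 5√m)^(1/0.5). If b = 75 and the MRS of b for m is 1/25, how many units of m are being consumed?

For CES with ρ = 0.5, MRS = (1/5)·√(m/b).
Setting (1/5)·√(m/75) = 1/25 gives √(m/75) = 0.2, so m/75 = 1/25 and m = 3.

m = 3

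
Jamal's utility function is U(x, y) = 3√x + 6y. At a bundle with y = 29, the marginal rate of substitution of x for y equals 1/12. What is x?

MU_x = 3/(2√x), MU_y = 6.
MRS = 3/(2√x) ÷ 6.
MRS depends only on x: 0.25/√x = 1/12 ⇒ √x = 0.25/(1/12) = 3 ⇒ x = 9.

x = 9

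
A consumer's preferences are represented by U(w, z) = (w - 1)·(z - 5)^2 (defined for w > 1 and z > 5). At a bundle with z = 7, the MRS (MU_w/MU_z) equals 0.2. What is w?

w = 6

MU_w = (z−5)^2, MU_z = 2·(w−1)·(z−5).
MRS = (1/2)·(z−5)/(w−1).
Substitute z = 7: MRS = 1/(w − 1). Setting this equal to 0.2 gives w − 1 = 1/0.2 = 5, so w = 6.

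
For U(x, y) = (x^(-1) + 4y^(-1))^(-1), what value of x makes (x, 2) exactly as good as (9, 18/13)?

x = 1

U depends on (x, y) only through S = x^(-1) + 4y^(-1), so equal utility means equal S. At (9, 18/13): S = 3.
With y = 2: 4·2^(-1) = 2, so x^(-1) = 3 − 2 = 1.
Hence x = 1/1 = 1.
Check: U(1, 2) = 0.3333.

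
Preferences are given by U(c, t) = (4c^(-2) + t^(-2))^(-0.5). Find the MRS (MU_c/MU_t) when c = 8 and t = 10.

For CES with ρ = -2, MRS = (4/1)·(t/c)^3.
At (8, 10): MRS = 125/16.
So at (8, 10) the consumer would give up 125/16 units of t for one more unit of c.

MRS = 125/16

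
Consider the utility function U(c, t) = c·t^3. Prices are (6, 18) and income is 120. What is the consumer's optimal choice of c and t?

c* = 5, t* = 5

MU_c = t^3 and MU_t = 3·c·t^2.
MRS = MU_c/MU_t = (1/3)·t/c.
Tangency: set MRS = p_c/p_t = 6/18 = 1/3.
So (1/3)·t/c = 1/3, i.e. t = c.
Substitute into the budget 6·c + 18·t = 120: 24·c = 120, so c* = 5.
Then t* = 5.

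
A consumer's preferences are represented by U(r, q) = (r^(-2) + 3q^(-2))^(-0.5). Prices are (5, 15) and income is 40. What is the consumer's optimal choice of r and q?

r* = 2, q* = 2

For CES with ρ = -2, MRS = (1/3)·(q/r)^3.
Tangency: set MRS = p_r/p_q = 5/15 = 1/3.
So (q/r)^3 = 1; taking the cube root, q/r = 1, i.e. q = r.
Substitute into the budget 5·r + 15·q = 40: 20·r = 40, so r* = 2 and q* = 2.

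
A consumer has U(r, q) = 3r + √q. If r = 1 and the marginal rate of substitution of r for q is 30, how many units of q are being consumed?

MU_r = 3, MU_q = 1/(2√q).
MRS = 3 ÷ (1/(2√q)).
MRS depends only on q: 6·√q = 30 ⇒ √q = 30/6 = 5 ⇒ q = 25.

q = 25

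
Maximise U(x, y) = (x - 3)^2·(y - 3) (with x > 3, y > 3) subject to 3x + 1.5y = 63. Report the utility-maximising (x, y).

MU_x = 2·(x−3)·(y−3), MU_y = (x−3)^2.
MRS = (2/1)·(y−3)/(x−3).
Tangency: set MRS = p_x/p_y = 3/1.5 = 2.
So (2/1)·(y − 3)/(x − 3) = 2, i.e. (y − 3) = (x − 3).
Rewrite the budget in excess-of-subsistence terms: 3·(x − 3) + 1.5·(y − 3) = 63 − 3·3 − 1.5·3 = 49.5.
Substituting, 4.5·(x − 3) = 49.5, so x − 3 = 11 and x* = 14.
Then y − 3 = 11, so y* = 14.

x* = 14, y* = 14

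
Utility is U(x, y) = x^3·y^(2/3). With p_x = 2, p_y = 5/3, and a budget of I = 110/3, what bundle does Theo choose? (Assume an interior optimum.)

x* = 15, y* = 4

MU_x = 3·x^2·y^(2/3) and MU_y = 2/3·x^3·y^(-1/3).
MRS = MU_x/MU_y = (4.5)·y/x.
Tangency: set MRS = p_x/p_y = 2/(5/3) = 1.2.
So (4.5)·y/x = 1.2, i.e. y = (4/15)·x.
Substitute into the budget 2·x + (5/3)·y = 110/3: (22/9)·x = 110/3, so x* = 15.
Then y* = (4/15)·15 = 4.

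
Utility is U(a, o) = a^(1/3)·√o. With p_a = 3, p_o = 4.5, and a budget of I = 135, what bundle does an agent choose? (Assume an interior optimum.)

a* = 18, o* = 18

MU_a = 1/3·a^(-2/3)·√o and MU_o = 0.5·a^(1/3)·o^(-0.5).
MRS = MU_a/MU_o = (2/3)·o/a.
Tangency: set MRS = p_a/p_o = 3/4.5 = 2/3.
So (2/3)·o/a = 2/3, i.e. o = a.
Substitute into the budget 3·a + 4.5·o = 135: 7.5·a = 135, so a* = 18.
Then o* = 18.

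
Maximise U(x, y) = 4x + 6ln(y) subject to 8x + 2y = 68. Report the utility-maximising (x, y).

MU_x = 4, MU_y = 6/y.
MRS = 4 ÷ (6/y).
Tangency: set MRS = p_x/p_y = 8/2 = 4.
MRS depends only on y: (2/3)·y = 4 ⇒ y* = 4/(2/3) = 6.
From the budget, 8·x = 68 − 2·6 = 56, so x* = 7.

x* = 7, y* = 6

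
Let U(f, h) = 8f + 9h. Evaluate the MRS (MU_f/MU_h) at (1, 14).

MRS = 8/9

MU_f = 8, MU_h = 9, so MRS = 8/9 at every bundle.
At (1, 14): MRS = 8/9.
So at (1, 14) the consumer would give up 8/9 units of h for one more unit of f.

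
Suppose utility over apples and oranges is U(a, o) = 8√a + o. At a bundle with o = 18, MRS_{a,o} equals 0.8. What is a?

MU_a = 8/(2√a), MU_o = 1.
MRS = 8/(2√a) ÷ 1.
MRS depends only on a: 4/√a = 0.8 ⇒ √a = 4/0.8 = 5 ⇒ a = 25.

a = 25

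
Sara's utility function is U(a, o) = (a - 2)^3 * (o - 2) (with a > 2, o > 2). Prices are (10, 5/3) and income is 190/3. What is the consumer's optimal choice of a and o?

a* = 5, o* = 8

MU_a = 3·(a−2)^2·(o−2), MU_o = (a−2)^3.
MRS = (3/1)·(o−2)/(a−2).
Tangency: set MRS = p_a/p_o = 10/(5/3) = 6.
So (3/1)·(o − 2)/(a − 2) = 6, i.e. (o − 2) = 2·(a − 2).
Rewrite the budget in excess-of-subsistence terms: 10·(a − 2) + (5/3)·(o − 2) = 190/3 − 10·2 − (5/3)·2 = 40.
Substituting, (40/3)·(a − 2) = 40, so a − 2 = 3 and a* = 5.
Then o − 2 = 2·3 = 6, so o* = 8.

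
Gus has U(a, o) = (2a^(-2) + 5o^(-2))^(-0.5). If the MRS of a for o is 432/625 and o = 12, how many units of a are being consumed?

For CES with ρ = -2, MRS = (2/5)·(o/a)^3.
Setting (2/5)·(12/a)^3 = 432/625 gives (12/a)^3 = 216/125, so 12/a = 1.2 and a = 10.

a = 10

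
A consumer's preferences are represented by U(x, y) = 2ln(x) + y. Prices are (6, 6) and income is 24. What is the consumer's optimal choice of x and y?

MU_x = 2/x, MU_y = 1.
MRS = 2/x ÷ 1.
Tangency: set MRS = p_x/p_y = 6/6 = 1.
MRS depends only on x: 2/x = 1 ⇒ x* = 2/1 = 2.
From the budget, 6·y = 24 − 6·2 = 12, so y* = 2.

x* = 2, y* = 2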